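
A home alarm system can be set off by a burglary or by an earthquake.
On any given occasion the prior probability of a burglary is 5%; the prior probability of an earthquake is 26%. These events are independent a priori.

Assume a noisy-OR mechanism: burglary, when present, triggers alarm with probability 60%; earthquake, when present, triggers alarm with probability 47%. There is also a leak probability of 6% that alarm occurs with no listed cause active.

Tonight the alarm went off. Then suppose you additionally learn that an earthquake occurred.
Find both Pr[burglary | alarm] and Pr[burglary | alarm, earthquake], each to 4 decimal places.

Pr[burglary | alarm] ≈ 0.1678; Pr[burglary | alarm, earthquake] ≈ 0.0775

Under noisy-OR, P(alarm | causes) = 1 − (1−0.06)·∏(1−qᵢ) over the active causes.
Weight on burglary=true, given the evidence: 0.023088 + 0.010409 = 0.033497
Normalizer over all consistent configurations: 0.06·0.95·0.74 + 0.5018·0.95·0.26 + 0.624·0.05·0.74 + 0.80072·0.05·0.26 = 0.199622
Posterior = 0.033497 / 0.199622 ≈ 0.1678

Now also conditioning on earthquake=true:
P(alarm | earthquake) = 0.5018*0.95 + 0.80072*0.05 = 0.476710 + 0.040036 = 0.516746
Of this, 0.040036 comes from 0.80072*0.05 (the burglary=true cases).
So P(burglary | alarm, earthquake) = 0.040036/0.516746 ≈ 0.0775.
The drop from 0.1678 to 0.0775 is the explaining-away (discounting) effect.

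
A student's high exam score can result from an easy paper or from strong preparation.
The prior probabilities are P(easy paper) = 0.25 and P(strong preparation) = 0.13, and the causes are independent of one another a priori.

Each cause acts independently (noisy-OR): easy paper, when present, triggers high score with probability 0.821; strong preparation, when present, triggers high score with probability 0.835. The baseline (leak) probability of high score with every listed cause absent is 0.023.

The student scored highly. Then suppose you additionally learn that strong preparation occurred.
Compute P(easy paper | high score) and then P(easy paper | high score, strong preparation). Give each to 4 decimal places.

Under noisy-OR, P(high score | causes) = 1 − (1−0.023)·∏(1−qᵢ) over the active causes.
Enumerate the 4 (easy paper, strong preparation) configurations and weight by the priors:
  P(high score) = 0.023×0.75×0.87 + 0.838795×0.75×0.13 + 0.825117×0.25×0.87 + 0.971144×0.25×0.13
        = 0.015008 + 0.081783 + 0.179463 + 0.031562 = 0.307816
Keeping only the easy paper-present terms gives 0.211025, so
  P(easy paper | high score) = 0.211025 / 0.307816 ≈ 0.6856

With the extra evidence:
Numerator (weight on configurations with easy paper): 0.971144×0.25 = 0.242786
The normalizing constant is 0.838795×0.75 + 0.971144×0.25 = 0.871882
P(easy paper | high score, strong preparation) = 0.242786/0.871882 ≈ 0.2785
The drop from 0.6856 to 0.2785 is the explaining-away (discounting) effect.

P(easy paper | high score) ≈ 0.6856; P(easy paper | high score, strong preparation) ≈ 0.2785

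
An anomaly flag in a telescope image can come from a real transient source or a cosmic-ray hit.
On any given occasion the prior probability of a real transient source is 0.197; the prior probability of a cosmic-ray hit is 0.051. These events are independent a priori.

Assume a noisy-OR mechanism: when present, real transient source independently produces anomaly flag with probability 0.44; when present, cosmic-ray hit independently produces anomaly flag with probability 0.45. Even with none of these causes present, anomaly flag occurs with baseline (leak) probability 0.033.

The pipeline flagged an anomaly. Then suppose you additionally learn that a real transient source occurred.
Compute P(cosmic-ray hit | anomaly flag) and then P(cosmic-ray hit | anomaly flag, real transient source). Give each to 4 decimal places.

P(cosmic-ray hit | anomaly flag) ≈ 0.1913; P(cosmic-ray hit | anomaly flag, real transient source) ≈ 0.0760

Under noisy-OR, P(anomaly flag | causes) = 1 − (1−0.033)·∏(1−qᵢ) over the active causes.
Enumerate the 4 (real transient source, cosmic-ray hit) configurations and weight by the priors:
  P(anomaly flag) = 0.033×0.803×0.949 + 0.46815×0.803×0.051 + 0.45848×0.197×0.949 + 0.702164×0.197×0.051
        = 0.025148 + 0.019172 + 0.085714 + 0.007055 = 0.137089
Configurations with cosmic-ray hit contribute 0.026227, so
  P(cosmic-ray hit | anomaly flag) = 0.026227 / 0.137089 ≈ 0.1913

With the extra evidence:
P(anomaly flag | real transient source) = 0.45848·0.949 + 0.702164·0.051 = 0.435098 + 0.035810 = 0.470908
The cosmic-ray hit-present share is 0.702164·0.051 = 0.035810.
So P(cosmic-ray hit | anomaly flag, real transient source) = 0.035810/0.470908 ≈ 0.0760.
This is intercausal reasoning (explaining away): once real transient source accounts for the anomaly flag, cosmic-ray hit becomes less likely.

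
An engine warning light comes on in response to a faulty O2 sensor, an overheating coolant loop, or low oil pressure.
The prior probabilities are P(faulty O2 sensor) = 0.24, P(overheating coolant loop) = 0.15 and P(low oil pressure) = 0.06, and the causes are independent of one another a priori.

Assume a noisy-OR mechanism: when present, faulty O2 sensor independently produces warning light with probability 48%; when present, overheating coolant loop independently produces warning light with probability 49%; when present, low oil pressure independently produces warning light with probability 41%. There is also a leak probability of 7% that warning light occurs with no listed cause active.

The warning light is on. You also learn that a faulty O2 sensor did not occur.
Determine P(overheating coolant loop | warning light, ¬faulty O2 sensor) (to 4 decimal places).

Under noisy-OR, P(warning light | causes) = 1 − (1−0.07)·∏(1−qᵢ) over the active causes.
Weight on overheating coolant loop=true, given the evidence: 0.074124 + 0.006481 = 0.080605
The normalizing constant is 0.07×0.85×0.94 + 0.4513×0.85×0.06 + 0.5257×0.15×0.94 + 0.720163×0.15×0.06 = 0.159551
P(overheating coolant loop | warning light, ¬faulty O2 sensor) = 0.080605/0.159551 ≈ 0.5052

P(overheating coolant loop | warning light, ¬faulty O2 sensor) ≈ 0.5052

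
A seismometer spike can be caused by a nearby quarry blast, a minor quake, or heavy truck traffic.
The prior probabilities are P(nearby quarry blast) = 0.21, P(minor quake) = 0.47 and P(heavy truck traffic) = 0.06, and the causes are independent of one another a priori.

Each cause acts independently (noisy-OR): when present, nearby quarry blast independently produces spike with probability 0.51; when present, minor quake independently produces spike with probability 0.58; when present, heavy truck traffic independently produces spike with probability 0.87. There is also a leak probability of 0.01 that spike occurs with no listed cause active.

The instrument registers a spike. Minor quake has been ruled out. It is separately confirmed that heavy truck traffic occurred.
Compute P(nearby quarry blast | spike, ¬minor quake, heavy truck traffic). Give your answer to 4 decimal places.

Under noisy-OR, P(spike | causes) = 1 − (1−0.01)·∏(1−qᵢ) over the active causes.
Numerator (weight on configurations with nearby quarry blast): 0.936937·0.21 = 0.196757
Normalizer over all consistent configurations: 0.8713·0.79 + 0.936937·0.21 = 0.885084
Posterior = 0.196757 / 0.885084 ≈ 0.2223

P(nearby quarry blast | spike, ¬minor quake, heavy truck traffic) ≈ 0.2223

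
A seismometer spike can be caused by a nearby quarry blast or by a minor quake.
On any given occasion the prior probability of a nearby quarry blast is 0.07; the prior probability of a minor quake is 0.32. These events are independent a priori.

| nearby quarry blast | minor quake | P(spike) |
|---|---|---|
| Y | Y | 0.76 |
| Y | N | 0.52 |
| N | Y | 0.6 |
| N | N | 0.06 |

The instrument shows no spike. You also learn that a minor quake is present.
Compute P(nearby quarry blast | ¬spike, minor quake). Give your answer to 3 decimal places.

Sum P(¬spike|·) weighted by the priors over both values of nearby quarry blast:
  P(¬spike | minor quake) = 0.4·0.93 + 0.24·0.07
        = 0.372000 + 0.016800 = 0.388800
Keeping only the nearby quarry blast-present terms gives 0.016800, so
  P(nearby quarry blast | ¬spike, minor quake) = 0.016800 / 0.388800 ≈ 0.043

P(nearby quarry blast | ¬spike, minor quake) ≈ 0.043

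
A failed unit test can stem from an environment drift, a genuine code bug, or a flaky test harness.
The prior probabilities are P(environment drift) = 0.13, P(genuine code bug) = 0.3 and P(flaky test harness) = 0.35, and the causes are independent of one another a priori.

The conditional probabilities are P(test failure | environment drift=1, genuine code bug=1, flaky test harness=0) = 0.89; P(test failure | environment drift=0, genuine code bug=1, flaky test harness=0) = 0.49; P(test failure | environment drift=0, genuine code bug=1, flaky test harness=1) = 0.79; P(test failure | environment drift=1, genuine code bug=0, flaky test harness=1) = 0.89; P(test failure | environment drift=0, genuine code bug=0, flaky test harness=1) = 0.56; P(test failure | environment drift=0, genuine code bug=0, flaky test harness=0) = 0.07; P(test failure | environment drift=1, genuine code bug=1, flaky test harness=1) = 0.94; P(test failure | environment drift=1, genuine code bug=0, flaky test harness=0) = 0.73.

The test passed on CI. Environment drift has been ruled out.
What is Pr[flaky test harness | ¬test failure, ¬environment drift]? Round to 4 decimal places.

For the numerator, keep only flaky test harness=true terms: 0.107800 + 0.022050 = 0.129850
The normalizing constant is 0.93*0.7*0.65 + 0.44*0.7*0.35 + 0.51*0.3*0.65 + 0.21*0.3*0.35 = 0.652450
Posterior = 0.129850 / 0.652450 ≈ 0.1990

Pr[flaky test harness | ¬test failure, ¬environment drift] ≈ 0.1990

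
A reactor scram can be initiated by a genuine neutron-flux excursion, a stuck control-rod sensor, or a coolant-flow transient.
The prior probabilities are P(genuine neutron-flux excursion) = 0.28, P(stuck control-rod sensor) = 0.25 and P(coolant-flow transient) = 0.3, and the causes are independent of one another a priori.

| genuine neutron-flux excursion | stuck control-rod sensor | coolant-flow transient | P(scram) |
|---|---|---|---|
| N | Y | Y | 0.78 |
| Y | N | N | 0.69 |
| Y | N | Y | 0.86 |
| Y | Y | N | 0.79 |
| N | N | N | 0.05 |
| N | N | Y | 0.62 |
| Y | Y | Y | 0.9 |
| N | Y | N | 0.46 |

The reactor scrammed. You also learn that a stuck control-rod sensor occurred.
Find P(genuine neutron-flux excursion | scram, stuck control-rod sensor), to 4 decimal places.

P(genuine neutron-flux excursion | scram, stuck control-rod sensor) ≈ 0.3653

P(scram | stuck control-rod sensor) = 0.46×0.72×0.7 + 0.78×0.72×0.3 + 0.79×0.28×0.7 + 0.9×0.28×0.3 = 0.231840 + 0.168480 + 0.154840 + 0.075600 = 0.630760
Of this, 0.230440 comes from 0.154840 + 0.075600 (the genuine neutron-flux excursion=true cases).
Hence the posterior is 0.230440/0.630760 ≈ 0.3653.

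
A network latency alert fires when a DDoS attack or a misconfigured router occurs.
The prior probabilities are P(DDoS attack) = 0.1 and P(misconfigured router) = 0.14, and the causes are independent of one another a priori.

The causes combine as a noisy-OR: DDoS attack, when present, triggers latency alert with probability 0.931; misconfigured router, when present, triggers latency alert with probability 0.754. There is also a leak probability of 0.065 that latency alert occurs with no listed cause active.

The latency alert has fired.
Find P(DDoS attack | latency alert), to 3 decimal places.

P(DDoS attack | latency alert) ≈ 0.390

Under noisy-OR, P(latency alert | causes) = 1 − (1−0.065)·∏(1−qᵢ) over the active causes.
Sum P(latency alert|·) weighted by the priors over the 4 (DDoS attack, misconfigured router) configurations:
  P(latency alert) = 0.065·0.9·0.86 + 0.76999·0.9·0.14 + 0.935485·0.1·0.86 + 0.984129·0.1·0.14
        = 0.050310 + 0.097019 + 0.080452 + 0.013778 = 0.241559
Configurations with DDoS attack contribute 0.094230, so
  P(DDoS attack | latency alert) = 0.094230 / 0.241559 ≈ 0.390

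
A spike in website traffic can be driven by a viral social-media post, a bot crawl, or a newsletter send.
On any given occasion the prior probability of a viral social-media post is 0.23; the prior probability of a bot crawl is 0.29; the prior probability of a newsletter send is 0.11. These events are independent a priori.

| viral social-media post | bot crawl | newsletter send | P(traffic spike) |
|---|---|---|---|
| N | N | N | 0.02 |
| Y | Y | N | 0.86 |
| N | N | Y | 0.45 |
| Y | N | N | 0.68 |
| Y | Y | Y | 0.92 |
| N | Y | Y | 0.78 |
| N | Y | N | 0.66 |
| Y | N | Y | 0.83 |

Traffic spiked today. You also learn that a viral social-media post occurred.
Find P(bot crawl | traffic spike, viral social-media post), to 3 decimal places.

P(bot crawl | traffic spike, viral social-media post) ≈ 0.337

By total probability over the 4 (bot crawl, newsletter send) configurations:
  P(traffic spike | viral social-media post) = 0.68·0.71·0.89 + 0.83·0.71·0.11 + 0.86·0.29·0.89 + 0.92·0.29·0.11
        = 0.429692 + 0.064823 + 0.221966 + 0.029348 = 0.745829
Keeping only the bot crawl-present terms gives 0.251314, so
  P(bot crawl | traffic spike, viral social-media post) = 0.251314 / 0.745829 ≈ 0.337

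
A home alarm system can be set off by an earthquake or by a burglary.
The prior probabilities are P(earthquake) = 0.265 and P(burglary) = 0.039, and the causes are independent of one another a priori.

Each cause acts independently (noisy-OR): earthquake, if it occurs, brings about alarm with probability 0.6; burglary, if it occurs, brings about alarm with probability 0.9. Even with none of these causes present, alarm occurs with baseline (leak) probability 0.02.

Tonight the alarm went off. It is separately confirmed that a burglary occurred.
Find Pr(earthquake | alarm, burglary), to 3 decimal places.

Pr(earthquake | alarm, burglary) ≈ 0.277

Under noisy-OR, P(alarm | causes) = 1 − (1−0.02)·∏(1−qᵢ) over the active causes.
P(alarm | burglary) = 0.902·0.735 + 0.9608·0.265 = 0.662970 + 0.254612 = 0.917582
The earthquake-present share is 0.9608·0.265 = 0.254612.
So P(earthquake | alarm, burglary) = 0.254612/0.917582 ≈ 0.277.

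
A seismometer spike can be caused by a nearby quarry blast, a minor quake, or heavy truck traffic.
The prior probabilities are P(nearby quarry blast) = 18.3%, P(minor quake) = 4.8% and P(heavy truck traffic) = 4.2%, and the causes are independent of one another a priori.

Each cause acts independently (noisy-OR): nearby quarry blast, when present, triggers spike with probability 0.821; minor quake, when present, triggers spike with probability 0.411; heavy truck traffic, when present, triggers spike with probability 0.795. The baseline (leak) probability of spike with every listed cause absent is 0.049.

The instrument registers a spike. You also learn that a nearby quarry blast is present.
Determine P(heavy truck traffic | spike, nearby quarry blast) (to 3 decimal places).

Under noisy-OR, P(spike | causes) = 1 − (1−0.049)·∏(1−qᵢ) over the active causes.
Weight on heavy truck traffic=true, given the evidence: 0.038589 + 0.001975 = 0.040564
The normalizing constant is 0.829771*0.952*0.958 + 0.965103*0.952*0.042 + 0.899735*0.048*0.958 + 0.979446*0.048*0.042 = 0.838701
P(heavy truck traffic | spike, nearby quarry blast) = 0.040564/0.838701 ≈ 0.048

P(heavy truck traffic | spike, nearby quarry blast) ≈ 0.048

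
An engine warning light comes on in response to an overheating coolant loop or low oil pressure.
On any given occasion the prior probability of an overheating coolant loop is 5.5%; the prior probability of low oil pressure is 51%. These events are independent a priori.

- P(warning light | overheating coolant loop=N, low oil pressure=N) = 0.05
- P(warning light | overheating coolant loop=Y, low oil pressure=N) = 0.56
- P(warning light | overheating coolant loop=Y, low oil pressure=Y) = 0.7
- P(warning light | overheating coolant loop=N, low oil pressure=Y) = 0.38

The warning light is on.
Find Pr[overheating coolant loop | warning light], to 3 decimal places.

For the numerator, keep only overheating coolant loop=true terms: 0.015092 + 0.019635 = 0.034727
The normalizing constant is 0.05·0.945·0.49 + 0.38·0.945·0.51 + 0.56·0.055·0.49 + 0.7·0.055·0.51 = 0.241020
P(overheating coolant loop | warning light) = 0.034727/0.241020 ≈ 0.144

Pr[overheating coolant loop | warning light] ≈ 0.144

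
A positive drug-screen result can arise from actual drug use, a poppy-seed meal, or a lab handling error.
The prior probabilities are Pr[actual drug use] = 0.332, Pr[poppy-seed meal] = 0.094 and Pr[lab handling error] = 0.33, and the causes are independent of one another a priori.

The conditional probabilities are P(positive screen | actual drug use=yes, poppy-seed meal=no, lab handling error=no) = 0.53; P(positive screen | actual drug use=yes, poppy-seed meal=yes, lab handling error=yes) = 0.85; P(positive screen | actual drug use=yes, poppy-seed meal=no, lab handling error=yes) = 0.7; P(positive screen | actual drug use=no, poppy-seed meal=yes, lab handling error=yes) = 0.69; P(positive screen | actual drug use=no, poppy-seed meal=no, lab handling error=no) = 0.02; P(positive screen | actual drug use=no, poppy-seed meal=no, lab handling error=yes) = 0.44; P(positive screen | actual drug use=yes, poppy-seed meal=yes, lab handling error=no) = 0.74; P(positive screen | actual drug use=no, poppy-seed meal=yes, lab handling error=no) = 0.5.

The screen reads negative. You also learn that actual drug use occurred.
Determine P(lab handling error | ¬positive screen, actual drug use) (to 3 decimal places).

P(lab handling error | ¬positive screen, actual drug use) ≈ 0.238

By total probability over the 4 (poppy-seed meal, lab handling error) configurations:
  P(¬positive screen | actual drug use) = 0.47*0.906*0.67 + 0.3*0.906*0.33 + 0.26*0.094*0.67 + 0.15*0.094*0.33
        = 0.285299 + 0.089694 + 0.016375 + 0.004653 = 0.396021
Keeping only the lab handling error-present terms gives 0.094347, so
  P(lab handling error | ¬positive screen, actual drug use) = 0.094347 / 0.396021 ≈ 0.238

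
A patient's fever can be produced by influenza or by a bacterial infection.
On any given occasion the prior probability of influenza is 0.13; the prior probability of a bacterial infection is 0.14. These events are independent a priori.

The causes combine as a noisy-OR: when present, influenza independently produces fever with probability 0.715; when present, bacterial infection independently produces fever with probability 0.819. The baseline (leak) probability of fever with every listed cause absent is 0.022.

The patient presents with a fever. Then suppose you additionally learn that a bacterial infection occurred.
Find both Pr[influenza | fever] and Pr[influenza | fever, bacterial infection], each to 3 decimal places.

Pr[influenza | fever] ≈ 0.456; Pr[influenza | fever, bacterial infection] ≈ 0.147

Under noisy-OR, P(fever | causes) = 1 − (1−0.022)·∏(1−qᵢ) over the active causes.
P(fever) = 0.022×0.87×0.86 + 0.822982×0.87×0.14 + 0.72127×0.13×0.86 + 0.94955×0.13×0.14 = 0.016460 + 0.100239 + 0.080638 + 0.017282 = 0.214619
Restricting to configurations with influenza present: 0.080638 + 0.017282 = 0.097920.
Hence the posterior is 0.097920/0.214619 ≈ 0.456.

Now condition on the additional information:
P(fever | bacterial infection) = 0.822982·0.87 + 0.94955·0.13 = 0.715994 + 0.123442 = 0.839436
Restricting to configurations with influenza present: 0.94955·0.13 = 0.123442.
Hence the posterior is 0.123442/0.839436 ≈ 0.147.
— bacterial infection explains away the evidence for influenza.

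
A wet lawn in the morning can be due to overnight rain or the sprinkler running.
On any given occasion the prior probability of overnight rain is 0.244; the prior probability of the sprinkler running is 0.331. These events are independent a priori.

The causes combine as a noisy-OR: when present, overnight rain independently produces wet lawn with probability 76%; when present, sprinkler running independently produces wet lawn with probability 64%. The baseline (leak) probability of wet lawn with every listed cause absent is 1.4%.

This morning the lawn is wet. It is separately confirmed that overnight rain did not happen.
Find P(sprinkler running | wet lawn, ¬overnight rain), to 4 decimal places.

Under noisy-OR, P(wet lawn | causes) = 1 − (1−0.014)·∏(1−qᵢ) over the active causes.
By total probability over both values of sprinkler running:
  P(wet lawn | ¬overnight rain) = 0.014*0.669 + 0.64504*0.331
        = 0.009366 + 0.213508 = 0.222874
Keeping only the sprinkler running-present terms gives 0.213508, so
  P(sprinkler running | wet lawn, ¬overnight rain) = 0.213508 / 0.222874 ≈ 0.9580

P(sprinkler running | wet lawn, ¬overnight rain) ≈ 0.9580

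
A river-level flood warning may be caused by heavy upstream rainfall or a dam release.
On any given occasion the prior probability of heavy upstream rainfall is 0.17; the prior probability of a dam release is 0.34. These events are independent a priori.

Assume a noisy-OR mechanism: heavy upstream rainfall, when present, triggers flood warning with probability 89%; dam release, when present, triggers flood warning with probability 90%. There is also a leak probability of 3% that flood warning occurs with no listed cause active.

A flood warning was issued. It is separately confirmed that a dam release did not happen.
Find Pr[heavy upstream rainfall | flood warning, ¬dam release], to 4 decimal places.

Pr[heavy upstream rainfall | flood warning, ¬dam release] ≈ 0.8591

Under noisy-OR, P(flood warning | causes) = 1 − (1−0.03)·∏(1−qᵢ) over the active causes.
P(flood warning | ¬dam release) = 0.03*0.83 + 0.8933*0.17 = 0.024900 + 0.151861 = 0.176761
Restricting to configurations with heavy upstream rainfall present: 0.8933*0.17 = 0.151861.
So P(heavy upstream rainfall | flood warning, ¬dam release) = 0.151861/0.176761 ≈ 0.8591.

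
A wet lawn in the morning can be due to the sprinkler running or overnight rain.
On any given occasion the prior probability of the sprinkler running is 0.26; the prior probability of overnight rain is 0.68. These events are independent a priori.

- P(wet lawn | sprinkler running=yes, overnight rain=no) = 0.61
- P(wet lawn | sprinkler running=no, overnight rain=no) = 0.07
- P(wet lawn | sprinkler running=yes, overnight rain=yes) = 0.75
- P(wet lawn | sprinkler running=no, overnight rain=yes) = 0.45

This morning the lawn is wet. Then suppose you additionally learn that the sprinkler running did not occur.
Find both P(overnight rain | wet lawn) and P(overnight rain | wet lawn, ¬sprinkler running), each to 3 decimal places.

By total probability over the 4 (sprinkler running, overnight rain) configurations:
  P(wet lawn) = 0.07×0.74×0.32 + 0.45×0.74×0.68 + 0.61×0.26×0.32 + 0.75×0.26×0.68
        = 0.016576 + 0.226440 + 0.050752 + 0.132600 = 0.426368
Configurations with overnight rain contribute 0.359040, so
  P(overnight rain | wet lawn) = 0.359040 / 0.426368 ≈ 0.842

Now also conditioning on sprinkler running≠true:
Enumerate both values of overnight rain and weight by the priors:
  P(wet lawn | ¬sprinkler running) = 0.07·0.32 + 0.45·0.68
        = 0.022400 + 0.306000 = 0.328400
Configurations with overnight rain contribute 0.306000, so
  P(overnight rain | wet lawn, ¬sprinkler running) = 0.306000 / 0.328400 ≈ 0.932
Ruling out sprinkler running raises the posterior on overnight rain — the flip side of explaining away.

P(overnight rain | wet lawn) ≈ 0.842; P(overnight rain | wet lawn, ¬sprinkler running) ≈ 0.932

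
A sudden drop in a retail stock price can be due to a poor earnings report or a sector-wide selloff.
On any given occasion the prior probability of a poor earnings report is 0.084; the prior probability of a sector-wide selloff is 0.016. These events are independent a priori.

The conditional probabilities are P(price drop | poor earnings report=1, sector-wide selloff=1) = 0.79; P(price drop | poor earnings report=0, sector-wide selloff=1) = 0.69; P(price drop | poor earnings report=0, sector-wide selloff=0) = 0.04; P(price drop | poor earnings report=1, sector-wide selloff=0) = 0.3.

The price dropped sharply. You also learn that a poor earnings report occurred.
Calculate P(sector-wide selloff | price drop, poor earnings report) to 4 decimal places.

Sum P(price drop|·) weighted by the priors over both values of sector-wide selloff:
  P(price drop | poor earnings report) = 0.3*0.984 + 0.79*0.016
        = 0.295200 + 0.012640 = 0.307840
Configurations with sector-wide selloff contribute 0.012640, so
  P(sector-wide selloff | price drop, poor earnings report) = 0.012640 / 0.307840 ≈ 0.0411

P(sector-wide selloff | price drop, poor earnings report) ≈ 0.0411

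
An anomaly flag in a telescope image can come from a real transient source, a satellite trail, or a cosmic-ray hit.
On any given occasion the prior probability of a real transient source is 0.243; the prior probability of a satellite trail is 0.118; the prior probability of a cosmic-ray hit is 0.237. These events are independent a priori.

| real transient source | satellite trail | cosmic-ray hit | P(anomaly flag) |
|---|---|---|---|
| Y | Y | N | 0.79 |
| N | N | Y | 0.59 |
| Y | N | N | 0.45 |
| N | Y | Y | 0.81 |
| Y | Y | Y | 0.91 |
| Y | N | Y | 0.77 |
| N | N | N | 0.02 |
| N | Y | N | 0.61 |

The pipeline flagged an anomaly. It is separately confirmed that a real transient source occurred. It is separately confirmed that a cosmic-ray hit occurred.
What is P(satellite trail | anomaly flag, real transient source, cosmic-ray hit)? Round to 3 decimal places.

P(anomaly flag | real transient source, cosmic-ray hit) = 0.77·0.882 + 0.91·0.118 = 0.679140 + 0.107380 = 0.786520
Restricting to configurations with satellite trail present: 0.91·0.118 = 0.107380.
Hence the posterior is 0.107380/0.786520 ≈ 0.137.

P(satellite trail | anomaly flag, real transient source, cosmic-ray hit) ≈ 0.137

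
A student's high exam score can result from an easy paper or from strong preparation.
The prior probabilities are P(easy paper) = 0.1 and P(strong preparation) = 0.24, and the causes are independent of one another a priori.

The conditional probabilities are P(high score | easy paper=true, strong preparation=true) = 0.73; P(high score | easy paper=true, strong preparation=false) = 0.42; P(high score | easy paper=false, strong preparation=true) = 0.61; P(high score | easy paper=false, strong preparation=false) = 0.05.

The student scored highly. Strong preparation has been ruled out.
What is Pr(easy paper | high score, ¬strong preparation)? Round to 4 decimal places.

For the numerator, keep only easy paper=true terms: 0.42×0.1 = 0.042000
Denominator P(high score | ¬strong preparation): 0.05×0.9 + 0.42×0.1 = 0.087000
P(easy paper | high score, ¬strong preparation) = 0.042000/0.087000 ≈ 0.4828

Pr(easy paper | high score, ¬strong preparation) ≈ 0.4828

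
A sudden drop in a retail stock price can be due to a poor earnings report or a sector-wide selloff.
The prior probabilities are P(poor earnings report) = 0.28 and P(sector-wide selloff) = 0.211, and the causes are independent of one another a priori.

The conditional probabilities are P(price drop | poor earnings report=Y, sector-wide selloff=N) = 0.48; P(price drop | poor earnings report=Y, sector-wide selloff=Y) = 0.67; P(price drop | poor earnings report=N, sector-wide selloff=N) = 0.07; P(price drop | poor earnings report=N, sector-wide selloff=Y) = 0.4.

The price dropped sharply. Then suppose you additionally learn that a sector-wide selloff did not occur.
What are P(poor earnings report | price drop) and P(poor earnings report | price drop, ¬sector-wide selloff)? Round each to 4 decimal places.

P(price drop) = 0.07·0.72·0.789 + 0.4·0.72·0.211 + 0.48·0.28·0.789 + 0.67·0.28·0.211 = 0.039766 + 0.060768 + 0.106042 + 0.039584 = 0.246160
The poor earnings report-present share is 0.106042 + 0.039584 = 0.145626.
So P(poor earnings report | price drop) = 0.145626/0.246160 ≈ 0.5916.

With the extra evidence:
Numerator (weight on configurations with poor earnings report): 0.48×0.28 = 0.134400
The normalizing constant is 0.07×0.72 + 0.48×0.28 = 0.184800
P(poor earnings report | price drop, ¬sector-wide selloff) = 0.134400/0.184800 ≈ 0.7273

P(poor earnings report | price drop) ≈ 0.5916; P(poor earnings report | price drop, ¬sector-wide selloff) ≈ 0.7273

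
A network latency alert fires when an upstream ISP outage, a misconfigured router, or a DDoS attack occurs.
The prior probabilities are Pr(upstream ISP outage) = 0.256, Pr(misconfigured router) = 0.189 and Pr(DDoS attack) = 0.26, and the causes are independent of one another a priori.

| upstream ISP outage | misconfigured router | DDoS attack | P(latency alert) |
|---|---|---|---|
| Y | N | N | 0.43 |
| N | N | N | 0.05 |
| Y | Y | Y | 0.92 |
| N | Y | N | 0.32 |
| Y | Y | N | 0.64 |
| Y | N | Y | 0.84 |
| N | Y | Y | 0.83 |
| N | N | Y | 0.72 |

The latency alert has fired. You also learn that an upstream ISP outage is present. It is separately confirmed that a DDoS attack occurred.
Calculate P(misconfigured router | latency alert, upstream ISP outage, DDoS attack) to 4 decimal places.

By total probability over both values of misconfigured router:
  P(latency alert | upstream ISP outage, DDoS attack) = 0.84*0.811 + 0.92*0.189
        = 0.681240 + 0.173880 = 0.855120
The terms with misconfigured router present sum to 0.173880, so
  P(misconfigured router | latency alert, upstream ISP outage, DDoS attack) = 0.173880 / 0.855120 ≈ 0.2033

P(misconfigured router | latency alert, upstream ISP outage, DDoS attack) ≈ 0.2033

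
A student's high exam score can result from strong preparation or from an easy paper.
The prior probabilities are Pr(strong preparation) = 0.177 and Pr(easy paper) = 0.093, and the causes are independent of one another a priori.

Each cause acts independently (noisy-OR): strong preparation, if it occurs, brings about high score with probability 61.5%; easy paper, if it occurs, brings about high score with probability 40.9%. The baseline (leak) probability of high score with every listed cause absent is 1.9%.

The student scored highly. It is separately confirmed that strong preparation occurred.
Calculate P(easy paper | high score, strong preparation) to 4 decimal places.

Under noisy-OR, P(high score | causes) = 1 − (1−0.019)·∏(1−qᵢ) over the active causes.
P(high score | strong preparation) = 0.622315·0.907 + 0.776788·0.093 = 0.564440 + 0.072241 = 0.636681
The easy paper-present share is 0.776788·0.093 = 0.072241.
So P(easy paper | high score, strong preparation) = 0.072241/0.636681 ≈ 0.1135.

P(easy paper | high score, strong preparation) ≈ 0.1135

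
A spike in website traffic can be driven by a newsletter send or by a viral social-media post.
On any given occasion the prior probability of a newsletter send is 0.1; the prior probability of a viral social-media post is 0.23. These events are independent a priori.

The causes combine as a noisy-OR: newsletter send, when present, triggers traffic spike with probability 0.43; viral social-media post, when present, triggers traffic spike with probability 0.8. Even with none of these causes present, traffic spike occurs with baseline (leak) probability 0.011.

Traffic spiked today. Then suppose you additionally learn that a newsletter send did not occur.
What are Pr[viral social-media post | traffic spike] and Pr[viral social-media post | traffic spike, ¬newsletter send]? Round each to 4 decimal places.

Under noisy-OR, P(traffic spike | causes) = 1 − (1−0.011)·∏(1−qᵢ) over the active causes.
Enumerate the 4 (newsletter send, viral social-media post) configurations and weight by the priors:
  P(traffic spike) = 0.011·0.9·0.77 + 0.8022·0.9·0.23 + 0.43627·0.1·0.77 + 0.887254·0.1·0.23
        = 0.007623 + 0.166055 + 0.033593 + 0.020407 = 0.227678
Keeping only the viral social-media post-present terms gives 0.186462, so
  P(viral social-media post | traffic spike) = 0.186462 / 0.227678 ≈ 0.8190

With the extra evidence:
Sum P(traffic spike|·) weighted by the priors over both values of viral social-media post:
  P(traffic spike | ¬newsletter send) = 0.011*0.77 + 0.8022*0.23
        = 0.008470 + 0.184506 = 0.192976
Keeping only the viral social-media post-present terms gives 0.184506, so
  P(viral social-media post | traffic spike, ¬newsletter send) = 0.184506 / 0.192976 ≈ 0.9561

Pr[viral social-media post | traffic spike] ≈ 0.8190; Pr[viral social-media post | traffic spike, ¬newsletter send] ≈ 0.9561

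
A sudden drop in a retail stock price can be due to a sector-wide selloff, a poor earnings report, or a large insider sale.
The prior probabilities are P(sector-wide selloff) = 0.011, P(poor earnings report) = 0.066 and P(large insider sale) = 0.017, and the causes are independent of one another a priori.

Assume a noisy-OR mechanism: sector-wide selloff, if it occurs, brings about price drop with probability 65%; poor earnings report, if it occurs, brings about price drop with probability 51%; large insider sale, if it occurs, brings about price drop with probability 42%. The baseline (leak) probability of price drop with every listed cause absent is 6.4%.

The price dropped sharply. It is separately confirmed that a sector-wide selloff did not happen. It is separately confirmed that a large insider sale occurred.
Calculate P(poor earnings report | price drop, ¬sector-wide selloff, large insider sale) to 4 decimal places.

Under noisy-OR, P(price drop | causes) = 1 − (1−0.064)·∏(1−qᵢ) over the active causes.
P(price drop | ¬sector-wide selloff, large insider sale) = 0.45712·0.934 + 0.733989·0.066 = 0.426950 + 0.048443 = 0.475393
Restricting to configurations with poor earnings report present: 0.733989·0.066 = 0.048443.
So P(poor earnings report | price drop, ¬sector-wide selloff, large insider sale) = 0.048443/0.475393 ≈ 0.1019.

P(poor earnings report | price drop, ¬sector-wide selloff, large insider sale) ≈ 0.1019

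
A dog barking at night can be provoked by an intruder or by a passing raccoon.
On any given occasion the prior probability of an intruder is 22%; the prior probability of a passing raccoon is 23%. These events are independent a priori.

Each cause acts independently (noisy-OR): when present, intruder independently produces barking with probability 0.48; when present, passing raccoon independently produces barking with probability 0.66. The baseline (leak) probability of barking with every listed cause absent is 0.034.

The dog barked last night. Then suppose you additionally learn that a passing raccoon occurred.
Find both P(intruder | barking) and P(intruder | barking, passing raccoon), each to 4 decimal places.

Under noisy-OR, P(barking | causes) = 1 − (1−0.034)·∏(1−qᵢ) over the active causes.
Weight on intruder=true, given the evidence: 0.084307 + 0.041958 = 0.126265
Denominator P(barking): 0.034×0.78×0.77 + 0.67156×0.78×0.23 + 0.49768×0.22×0.77 + 0.829211×0.22×0.23 = 0.267163
Posterior = 0.126265 / 0.267163 ≈ 0.4726

Now also conditioning on passing raccoon=true:
P(barking | passing raccoon) = 0.67156×0.78 + 0.829211×0.22 = 0.523817 + 0.182426 = 0.706243
Restricting to configurations with intruder present: 0.829211×0.22 = 0.182426.
So P(intruder | barking, passing raccoon) = 0.182426/0.706243 ≈ 0.2583.
— passing raccoon explains away the evidence for intruder.

P(intruder | barking) ≈ 0.4726; P(intruder | barking, passing raccoon) ≈ 0.2583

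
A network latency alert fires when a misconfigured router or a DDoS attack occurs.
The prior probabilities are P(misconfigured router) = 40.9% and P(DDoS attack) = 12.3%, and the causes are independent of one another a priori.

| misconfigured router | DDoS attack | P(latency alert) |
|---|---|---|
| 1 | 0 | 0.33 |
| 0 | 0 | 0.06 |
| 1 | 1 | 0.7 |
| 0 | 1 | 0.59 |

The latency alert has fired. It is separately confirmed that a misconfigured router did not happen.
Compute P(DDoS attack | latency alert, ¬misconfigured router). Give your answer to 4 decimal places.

P(latency alert | ¬misconfigured router) = 0.06·0.877 + 0.59·0.123 = 0.052620 + 0.072570 = 0.125190
Restricting to configurations with DDoS attack present: 0.59·0.123 = 0.072570.
P(DDoS attack | latency alert, ¬misconfigured router) = 0.072570 / 0.125190 ≈ 0.5797

P(DDoS attack | latency alert, ¬misconfigured router) ≈ 0.5797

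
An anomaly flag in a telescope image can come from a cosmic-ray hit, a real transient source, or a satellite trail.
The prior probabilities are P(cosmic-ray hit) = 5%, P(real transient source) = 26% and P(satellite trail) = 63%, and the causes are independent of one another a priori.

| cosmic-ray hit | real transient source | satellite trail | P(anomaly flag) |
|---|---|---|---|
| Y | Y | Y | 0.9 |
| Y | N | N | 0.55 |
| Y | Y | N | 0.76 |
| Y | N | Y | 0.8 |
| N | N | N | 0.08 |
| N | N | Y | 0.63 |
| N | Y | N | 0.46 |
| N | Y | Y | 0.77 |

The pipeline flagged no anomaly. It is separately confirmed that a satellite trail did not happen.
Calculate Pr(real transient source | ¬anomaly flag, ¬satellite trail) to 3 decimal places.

By total probability over the 4 (cosmic-ray hit, real transient source) configurations:
  P(¬anomaly flag | ¬satellite trail) = 0.92·0.95·0.74 + 0.54·0.95·0.26 + 0.45·0.05·0.74 + 0.24·0.05·0.26
        = 0.646760 + 0.133380 + 0.016650 + 0.003120 = 0.799910
Keeping only the real transient source-present terms gives 0.136500, so
  P(real transient source | ¬anomaly flag, ¬satellite trail) = 0.136500 / 0.799910 ≈ 0.171

Pr(real transient source | ¬anomaly flag, ¬satellite trail) ≈ 0.171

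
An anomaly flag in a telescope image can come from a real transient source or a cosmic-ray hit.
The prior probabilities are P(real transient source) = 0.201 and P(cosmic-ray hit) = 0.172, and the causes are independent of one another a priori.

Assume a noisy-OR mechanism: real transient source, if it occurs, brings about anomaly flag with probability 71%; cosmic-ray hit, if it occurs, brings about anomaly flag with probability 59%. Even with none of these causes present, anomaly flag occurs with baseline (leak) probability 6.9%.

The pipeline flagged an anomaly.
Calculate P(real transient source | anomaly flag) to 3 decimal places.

Under noisy-OR, P(anomaly flag | causes) = 1 − (1−0.069)·∏(1−qᵢ) over the active causes.
For the numerator, keep only real transient source=true terms: 0.121494 + 0.030745 = 0.152239
Normalizer over all consistent configurations: 0.069*0.799*0.828 + 0.61829*0.799*0.172 + 0.73001*0.201*0.828 + 0.889304*0.201*0.172 = 0.282857
P(real transient source | anomaly flag) = 0.152239/0.282857 ≈ 0.538

P(real transient source | anomaly flag) ≈ 0.538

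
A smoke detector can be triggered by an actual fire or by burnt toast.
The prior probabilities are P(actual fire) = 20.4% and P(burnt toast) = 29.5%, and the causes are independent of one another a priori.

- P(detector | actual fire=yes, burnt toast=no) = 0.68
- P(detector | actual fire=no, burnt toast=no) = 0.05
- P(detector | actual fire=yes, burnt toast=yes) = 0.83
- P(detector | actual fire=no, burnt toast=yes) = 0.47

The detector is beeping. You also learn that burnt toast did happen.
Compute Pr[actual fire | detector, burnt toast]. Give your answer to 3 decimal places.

Sum P(detector|·) weighted by the priors over both values of actual fire:
  P(detector | burnt toast) = 0.47*0.796 + 0.83*0.204
        = 0.374120 + 0.169320 = 0.543440
Keeping only the actual fire-present terms gives 0.169320, so
  P(actual fire | detector, burnt toast) = 0.169320 / 0.543440 ≈ 0.312

Pr[actual fire | detector, burnt toast] ≈ 0.312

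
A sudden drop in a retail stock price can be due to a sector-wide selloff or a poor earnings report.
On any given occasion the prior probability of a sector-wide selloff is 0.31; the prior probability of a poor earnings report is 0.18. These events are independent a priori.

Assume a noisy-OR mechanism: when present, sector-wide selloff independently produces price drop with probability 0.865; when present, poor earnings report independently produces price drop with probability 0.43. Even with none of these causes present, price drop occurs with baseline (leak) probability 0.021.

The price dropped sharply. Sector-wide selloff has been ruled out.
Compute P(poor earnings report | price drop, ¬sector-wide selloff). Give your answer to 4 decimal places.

Under noisy-OR, P(price drop | causes) = 1 − (1−0.021)·∏(1−qᵢ) over the active causes.
Enumerate both values of poor earnings report and weight by the priors:
  P(price drop | ¬sector-wide selloff) = 0.021·0.82 + 0.44197·0.18
        = 0.017220 + 0.079555 = 0.096775
The terms with poor earnings report present sum to 0.079555, so
  P(poor earnings report | price drop, ¬sector-wide selloff) = 0.079555 / 0.096775 ≈ 0.8221

P(poor earnings report | price drop, ¬sector-wide selloff) ≈ 0.8221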